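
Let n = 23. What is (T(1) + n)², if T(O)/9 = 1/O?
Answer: 1024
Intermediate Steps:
T(O) = 9/O (T(O) = 9*(1/O) = 9/O)
(T(1) + n)² = (9/1 + 23)² = (9*1 + 23)² = (9 + 23)² = 32² = 1024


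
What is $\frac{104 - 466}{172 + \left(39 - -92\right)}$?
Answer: $- \frac{362}{303} \approx -1.1947$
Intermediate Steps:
$\frac{104 - 466}{172 + \left(39 - -92\right)} = - \frac{362}{172 + \left(39 + 92\right)} = - \frac{362}{172 + 131} = - \frac{362}{303}$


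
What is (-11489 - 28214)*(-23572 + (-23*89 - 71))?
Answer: 1019970070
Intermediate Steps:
(-11489 - 28214)*(-23572 + (-23*89 - 71)) = -39703*(-23572 + (-2047 - 71)) = -39703*(-23572 - 2118) = -39703*(-25690) = 1019970070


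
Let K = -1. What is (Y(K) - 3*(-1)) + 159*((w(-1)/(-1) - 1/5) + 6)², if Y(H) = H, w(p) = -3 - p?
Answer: 241889/25 ≈ 9675.6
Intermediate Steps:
(Y(K) - 3*(-1)) + 159*((w(-1)/(-1) - 1/5) + 6)² = (-1 - 3*(-1)) + 159*(((-3 - 1*(-1))/(-1) - 1/5) + 6)² = (-1 + 3) + 159*(((-3 + 1)*(-1) - 1*⅕) + 6)² = 2 + 159*((-2*(-1) - ⅕) + 6)² = 2 + 159*((2 - ⅕) + 6)² = 2 + 159*(9/5 + 6)² = 2 + 159*(39/5)² = 2 + 159*(1521/25) = 2 + 241839/25 = 241889/25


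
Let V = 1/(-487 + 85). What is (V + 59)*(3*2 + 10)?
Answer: 189736/201 ≈ 943.96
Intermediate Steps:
V = -1/402 (V = 1/(-402) = -1/402 ≈ -0.0024876)
(V + 59)*(3*2 + 10) = (-1/402 + 59)*(3*2 + 10) = 23717*(6 + 10)/402 = (23717/402)*16 = 189736/201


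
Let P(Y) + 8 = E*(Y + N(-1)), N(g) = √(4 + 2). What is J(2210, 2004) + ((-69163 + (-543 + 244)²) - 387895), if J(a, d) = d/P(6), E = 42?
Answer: -2249632061/6119 - 10521*√6/6119 ≈ -3.6765e+5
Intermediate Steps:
N(g) = √6
P(Y) = -8 + 42*Y + 42*√6 (P(Y) = -8 + 42*(Y + √6) = -8 + (42*Y + 42*√6) = -8 + 42*Y + 42*√6)
J(a, d) = d/(244 + 42*√6) (J(a, d) = d/(-8 + 42*6 + 42*√6) = d/(-8 + 252 + 42*√6) = d/(244 + 42*√6))
J(2210, 2004) + ((-69163 + (-543 + 244)²) - 387895) = ((61/12238)*2004 - 21/24476*2004*√6) + ((-69163 + (-543 + 244)²) - 387895) = (61122/6119 - 10521*√6/6119) + ((-69163 + (-299)²) - 387895) = (61122/6119 - 10521*√6/6119) + ((-69163 + 89401) - 387895) = (61122/6119 - 10521*√6/6119) + (20238 - 387895) = (61122/6119 - 10521*√6/6119) - 367657 = -2249632061/6119 - 10521*√6/6119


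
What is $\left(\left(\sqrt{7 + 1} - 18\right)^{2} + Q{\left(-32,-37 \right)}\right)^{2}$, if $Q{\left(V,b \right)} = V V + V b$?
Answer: $6461968 - 365760 \sqrt{2} \approx 5.9447 \cdot 10^{6}$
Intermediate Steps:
$Q{\left(V,b \right)} = V^{2} + V b$
$\left(\left(\sqrt{7 + 1} - 18\right)^{2} + Q{\left(-32,-37 \right)}\right)^{2} = \left(\left(\sqrt{7 + 1} - 18\right)^{2} - 32 \left(-32 - 37\right)\right)^{2} = \left(\left(\sqrt{8} - 18\right)^{2} - -2208\right)^{2} = \left(\left(2 \sqrt{2} - 18\right)^{2} + 2208\right)^{2} = \left(\left(-18 + 2 \sqrt{2}\right)^{2} + 2208\right)^{2} = \left(2208 + \left(-18 + 2 \sqrt{2}\right)^{2}\right)^{2}$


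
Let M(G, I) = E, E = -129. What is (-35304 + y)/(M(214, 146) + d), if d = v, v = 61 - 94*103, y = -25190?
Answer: 30247/4875 ≈ 6.2045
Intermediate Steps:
M(G, I) = -129
v = -9621 (v = 61 - 9682 = -9621)
d = -9621
(-35304 + y)/(M(214, 146) + d) = (-35304 - 25190)/(-129 - 9621) = -60494/(-9750) = -60494*(-1/9750) = 30247/4875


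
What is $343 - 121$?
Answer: $222$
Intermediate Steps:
$343 - 121 = 222$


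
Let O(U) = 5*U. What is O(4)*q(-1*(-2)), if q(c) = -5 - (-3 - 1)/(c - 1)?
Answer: -20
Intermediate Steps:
q(c) = -5 + 4/(-1 + c) (q(c) = -5 - (-4)/(-1 + c) = -5 + 4/(-1 + c))
O(4)*q(-1*(-2)) = (5*4)*((9 - (-5)*(-2))/(-1 - 1*(-2))) = 20*((9 - 5*2)/(-1 + 2)) = 20*((9 - 10)/1) = 20*(1*(-1)) = 20*(-1) = -20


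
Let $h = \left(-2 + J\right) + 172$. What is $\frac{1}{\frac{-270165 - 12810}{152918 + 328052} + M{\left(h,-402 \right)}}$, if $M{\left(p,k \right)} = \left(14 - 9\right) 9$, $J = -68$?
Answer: $\frac{13742}{610305} \approx 0.022517$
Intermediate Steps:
$h = 102$ ($h = \left(-2 - 68\right) + 172 = -70 + 172 = 102$)
$M{\left(p,k \right)} = 45$ ($M{\left(p,k \right)} = 5 \cdot 9 = 45$)
$\frac{1}{\frac{-270165 - 12810}{152918 + 328052} + M{\left(h,-402 \right)}} = \frac{1}{\frac{-270165 - 12810}{152918 + 328052} + 45} = \frac{1}{- \frac{282975}{480970} + 45} = \frac{1}{\left(-282975\right) \frac{1}{480970} + 45} = \frac{1}{- \frac{8085}{13742} + 45} = \frac{1}{\frac{610305}{13742}} = \frac{13742}{610305}$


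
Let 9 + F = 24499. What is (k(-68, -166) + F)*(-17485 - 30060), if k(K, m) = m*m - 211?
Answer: -2464495075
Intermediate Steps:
F = 24490 (F = -9 + 24499 = 24490)
k(K, m) = -211 + m**2 (k(K, m) = m**2 - 211 = -211 + m**2)
(k(-68, -166) + F)*(-17485 - 30060) = ((-211 + (-166)**2) + 24490)*(-17485 - 30060) = ((-211 + 27556) + 24490)*(-47545) = (27345 + 24490)*(-47545) = 51835*(-47545) = -2464495075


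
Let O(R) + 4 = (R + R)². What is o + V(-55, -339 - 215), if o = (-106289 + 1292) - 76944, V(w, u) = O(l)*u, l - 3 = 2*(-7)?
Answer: -447861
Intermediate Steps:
l = -11 (l = 3 + 2*(-7) = 3 - 14 = -11)
O(R) = -4 + 4*R² (O(R) = -4 + (R + R)² = -4 + (2*R)² = -4 + 4*R²)
V(w, u) = 480*u (V(w, u) = (-4 + 4*(-11)²)*u = (-4 + 4*121)*u = (-4 + 484)*u = 480*u)
o = -181941 (o = -104997 - 76944 = -181941)
o + V(-55, -339 - 215) = -181941 + 480*(-339 - 215) = -181941 + 480*(-554) = -181941 - 265920 = -447861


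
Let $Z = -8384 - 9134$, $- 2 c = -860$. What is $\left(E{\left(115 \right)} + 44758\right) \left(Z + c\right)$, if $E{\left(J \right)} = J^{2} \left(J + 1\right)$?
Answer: $-26979525504$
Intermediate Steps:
$c = 430$ ($c = \left(- \frac{1}{2}\right) \left(-860\right) = 430$)
$E{\left(J \right)} = J^{2} \left(1 + J\right)$
$Z = -17518$ ($Z = -8384 - 9134 = -17518$)
$\left(E{\left(115 \right)} + 44758\right) \left(Z + c\right) = \left(115^{2} \left(1 + 115\right) + 44758\right) \left(-17518 + 430\right) = \left(13225 \cdot 116 + 44758\right) \left(-17088\right) = \left(1534100 + 44758\right) \left(-17088\right) = 1578858 \left(-17088\right) = -26979525504$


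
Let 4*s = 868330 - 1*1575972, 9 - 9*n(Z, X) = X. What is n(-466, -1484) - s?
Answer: 3187375/18 ≈ 1.7708e+5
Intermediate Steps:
n(Z, X) = 1 - X/9
s = -353821/2 (s = (868330 - 1*1575972)/4 = (868330 - 1575972)/4 = (1/4)*(-707642) = -353821/2 ≈ -1.7691e+5)
n(-466, -1484) - s = (1 - 1/9*(-1484)) - 1*(-353821/2) = (1 + 1484/9) + 353821/2 = 1493/9 + 353821/2 = 3187375/18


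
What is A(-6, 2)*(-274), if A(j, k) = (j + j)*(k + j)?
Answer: -13152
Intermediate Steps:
A(j, k) = 2*j*(j + k) (A(j, k) = (2*j)*(j + k) = 2*j*(j + k))
A(-6, 2)*(-274) = (2*(-6)*(-6 + 2))*(-274) = (2*(-6)*(-4))*(-274) = 48*(-274) = -13152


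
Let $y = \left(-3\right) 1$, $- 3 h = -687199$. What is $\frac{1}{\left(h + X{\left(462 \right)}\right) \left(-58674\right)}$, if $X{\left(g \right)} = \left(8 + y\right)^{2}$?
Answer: $- \frac{1}{13441704892} \approx -7.4395 \cdot 10^{-11}$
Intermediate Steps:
$h = \frac{687199}{3}$ ($h = \left(- \frac{1}{3}\right) \left(-687199\right) = \frac{687199}{3} \approx 2.2907 \cdot 10^{5}$)
$y = -3$
$X{\left(g \right)} = 25$ ($X{\left(g \right)} = \left(8 - 3\right)^{2} = 5^{2} = 25$)
$\frac{1}{\left(h + X{\left(462 \right)}\right) \left(-58674\right)} = \frac{1}{\left(\frac{687199}{3} + 25\right) \left(-58674\right)} = \frac{1}{\frac{687274}{3}} \left(- \frac{1}{58674}\right) = \frac{3}{687274} \left(- \frac{1}{58674}\right) = - \frac{1}{13441704892}$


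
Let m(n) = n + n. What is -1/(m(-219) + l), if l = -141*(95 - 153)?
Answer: -1/7740 ≈ -0.00012920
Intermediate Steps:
m(n) = 2*n
l = 8178 (l = -141*(-58) = 8178)
-1/(m(-219) + l) = -1/(2*(-219) + 8178) = -1/(-438 + 8178) = -1/7740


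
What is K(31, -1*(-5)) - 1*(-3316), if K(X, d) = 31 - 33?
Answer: 3314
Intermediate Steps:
K(X, d) = -2
K(31, -1*(-5)) - 1*(-3316) = -2 - 1*(-3316) = -2 + 3316 = 3314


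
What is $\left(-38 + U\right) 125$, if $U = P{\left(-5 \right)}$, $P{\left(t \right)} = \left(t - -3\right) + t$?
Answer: $-5625$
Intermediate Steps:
$P{\left(t \right)} = 3 + 2 t$ ($P{\left(t \right)} = \left(t + 3\right) + t = \left(3 + t\right) + t = 3 + 2 t$)
$U = -7$ ($U = 3 + 2 \left(-5\right) = 3 - 10 = -7$)
$\left(-38 + U\right) 125 = \left(-38 - 7\right) 125 = \left(-45\right) 125 = -5625$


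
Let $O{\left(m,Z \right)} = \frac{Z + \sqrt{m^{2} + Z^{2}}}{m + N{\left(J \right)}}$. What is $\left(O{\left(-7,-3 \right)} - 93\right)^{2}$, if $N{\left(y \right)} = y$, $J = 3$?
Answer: $\frac{\left(369 + \sqrt{58}\right)^{2}}{16} \approx 8865.0$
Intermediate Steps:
$O{\left(m,Z \right)} = \frac{Z + \sqrt{Z^{2} + m^{2}}}{3 + m}$ ($O{\left(m,Z \right)} = \frac{Z + \sqrt{m^{2} + Z^{2}}}{m + 3} = \frac{Z + \sqrt{Z^{2} + m^{2}}}{3 + m}$)
$\left(O{\left(-7,-3 \right)} - 93\right)^{2} = \left(\frac{-3 + \sqrt{\left(-3\right)^{2} + \left(-7\right)^{2}}}{3 - 7} - 93\right)^{2} = \left(\frac{-3 + \sqrt{9 + 49}}{-4} - 93\right)^{2} = \left(- \frac{-3 + \sqrt{58}}{4} - 93\right)^{2} = \left(\left(\frac{3}{4} - \frac{\sqrt{58}}{4}\right) - 93\right)^{2} = \left(- \frac{369}{4} - \frac{\sqrt{58}}{4}\right)^{2}$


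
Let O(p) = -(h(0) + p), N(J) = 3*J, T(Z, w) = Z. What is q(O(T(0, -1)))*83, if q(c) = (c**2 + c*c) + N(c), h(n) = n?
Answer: 0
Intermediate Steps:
O(p) = -p (O(p) = -(0 + p) = -p)
q(c) = 2*c**2 + 3*c (q(c) = (c**2 + c*c) + 3*c = (c**2 + c**2) + 3*c = 2*c**2 + 3*c)
q(O(T(0, -1)))*83 = ((-1*0)*(3 + 2*(-1*0)))*83 = (0*(3 + 2*0))*83 = (0*(3 + 0))*83 = (0*3)*83 = 0*83 = 0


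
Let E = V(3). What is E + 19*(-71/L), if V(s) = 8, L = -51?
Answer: 1757/51 ≈ 34.451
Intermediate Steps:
E = 8
E + 19*(-71/L) = 8 + 19*(-71/(-51)) = 8 + 19*(-71*(-1/51)) = 8 + 19*(71/51) = 8 + 1349/51 = 1757/51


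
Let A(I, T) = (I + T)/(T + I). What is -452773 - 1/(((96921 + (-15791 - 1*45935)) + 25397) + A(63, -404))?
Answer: -27434874390/60593 ≈ -4.5277e+5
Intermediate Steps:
A(I, T) = 1 (A(I, T) = (I + T)/(I + T) = 1)
-452773 - 1/(((96921 + (-15791 - 1*45935)) + 25397) + A(63, -404)) = -452773 - 1/(((96921 + (-15791 - 1*45935)) + 25397) + 1) = -452773 - 1/(((96921 + (-15791 - 45935)) + 25397) + 1) = -452773 - 1/(((96921 - 61726) + 25397) + 1) = -452773 - 1/((35195 + 25397) + 1) = -452773 - 1/(60592 + 1) = -452773 - 1/60593 = -27434874390/60593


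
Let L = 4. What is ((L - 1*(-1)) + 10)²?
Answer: 225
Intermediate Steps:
((L - 1*(-1)) + 10)² = ((4 - 1*(-1)) + 10)² = ((4 + 1) + 10)² = (5 + 10)² = 15² = 225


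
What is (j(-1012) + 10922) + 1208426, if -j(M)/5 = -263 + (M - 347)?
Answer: 1227458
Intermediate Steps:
j(M) = 3050 - 5*M (j(M) = -5*(-263 + (M - 347)) = -5*(-263 + (-347 + M)) = -5*(-610 + M) = 3050 - 5*M)
(j(-1012) + 10922) + 1208426 = ((3050 - 5*(-1012)) + 10922) + 1208426 = ((3050 + 5060) + 10922) + 1208426 = (8110 + 10922) + 1208426 = 19032 + 1208426 = 1227458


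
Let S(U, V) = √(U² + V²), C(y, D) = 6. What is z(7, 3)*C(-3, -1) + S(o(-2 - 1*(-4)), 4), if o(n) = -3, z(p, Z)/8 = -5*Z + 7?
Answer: -379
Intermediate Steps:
z(p, Z) = 56 - 40*Z (z(p, Z) = 8*(-5*Z + 7) = 8*(7 - 5*Z) = 56 - 40*Z)
z(7, 3)*C(-3, -1) + S(o(-2 - 1*(-4)), 4) = (56 - 40*3)*6 + √((-3)² + 4²) = (56 - 120)*6 + √(9 + 16) = -64*6 + √25 = -384 + 5 = -379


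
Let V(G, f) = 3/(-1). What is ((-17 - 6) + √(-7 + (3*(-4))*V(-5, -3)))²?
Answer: (23 - √29)² ≈ 310.28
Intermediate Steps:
V(G, f) = -3 (V(G, f) = 3*(-1) = -3)
((-17 - 6) + √(-7 + (3*(-4))*V(-5, -3)))² = ((-17 - 6) + √(-7 + (3*(-4))*(-3)))² = (-23 + √(-7 - 12*(-3)))² = (-23 + √(-7 + 36))² = (-23 + √29)²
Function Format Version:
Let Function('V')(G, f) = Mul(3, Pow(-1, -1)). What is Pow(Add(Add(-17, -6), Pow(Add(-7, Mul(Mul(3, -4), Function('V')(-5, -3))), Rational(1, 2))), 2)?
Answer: Pow(Add(23, Mul(-1, Pow(29, Rational(1, 2)))), 2) ≈ 310.28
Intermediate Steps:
Function('V')(G, f) = -3 (Function('V')(G, f) = Mul(3, -1) = -3)
Pow(Add(Add(-17, -6), Pow(Add(-7, Mul(Mul(3, -4), Function('V')(-5, -3))), Rational(1, 2))), 2) = Pow(Add(Add(-17, -6), Pow(Add(-7, Mul(Mul(3, -4), -3)), Rational(1, 2))), 2) = Pow(Add(-23, Pow(Add(-7, Mul(-12, -3)), Rational(1, 2))), 2) = Pow(Add(-23, Pow(Add(-7, 36), Rational(1, 2))), 2) = Pow(Add(-23, Pow(29, Rational(1, 2))), 2)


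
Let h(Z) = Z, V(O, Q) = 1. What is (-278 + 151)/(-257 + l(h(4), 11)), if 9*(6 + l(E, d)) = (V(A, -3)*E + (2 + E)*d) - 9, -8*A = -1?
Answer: 1143/2306 ≈ 0.49566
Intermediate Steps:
A = ⅛ (A = -⅛*(-1) = ⅛ ≈ 0.12500)
l(E, d) = -7 + E/9 + d*(2 + E)/9 (l(E, d) = -6 + ((1*E + (2 + E)*d) - 9)/9 = -6 + ((E + d*(2 + E)) - 9)/9 = -6 + (-9 + E + d*(2 + E))/9 = -6 + (-1 + E/9 + d*(2 + E)/9) = -7 + E/9 + d*(2 + E)/9)
(-278 + 151)/(-257 + l(h(4), 11)) = (-278 + 151)/(-257 + (-7 + (⅑)*4 + (2/9)*11 + (⅑)*4*11)) = -127/(-257 + (-7 + 4/9 + 22/9 + 44/9)) = -127/(-257 + 7/9) = -127/(-2306/9) = -127*(-9/2306) = 1143/2306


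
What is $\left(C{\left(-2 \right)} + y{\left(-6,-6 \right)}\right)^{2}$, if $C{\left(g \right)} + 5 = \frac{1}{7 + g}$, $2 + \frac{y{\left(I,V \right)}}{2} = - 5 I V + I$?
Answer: $\frac{3625216}{25} \approx 1.4501 \cdot 10^{5}$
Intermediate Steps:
$y{\left(I,V \right)} = -4 + 2 I - 10 I V$ ($y{\left(I,V \right)} = -4 + 2 \left(- 5 I V + I\right) = -4 + 2 \left(I - 5 I V\right) = -4 - \left(- 2 I + 10 I V\right) = -4 + 2 I - 10 I V$)
$C{\left(g \right)} = -5 + \frac{1}{7 + g}$
$\left(C{\left(-2 \right)} + y{\left(-6,-6 \right)}\right)^{2} = \left(\frac{-34 - -10}{7 - 2} - \left(16 + 360\right)\right)^{2} = \left(\frac{-34 + 10}{5} - 376\right)^{2} = \left(\frac{1}{5} \left(-24\right) - 376\right)^{2} = \left(- \frac{24}{5} - 376\right)^{2} = \left(- \frac{1904}{5}\right)^{2} = \frac{3625216}{25}$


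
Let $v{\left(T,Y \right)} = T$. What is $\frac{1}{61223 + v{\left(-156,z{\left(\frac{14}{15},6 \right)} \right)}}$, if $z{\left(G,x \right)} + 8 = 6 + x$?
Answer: $\frac{1}{61067} \approx 1.6375 \cdot 10^{-5}$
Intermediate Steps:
$z{\left(G,x \right)} = -2 + x$ ($z{\left(G,x \right)} = -8 + \left(6 + x\right) = -2 + x$)
$\frac{1}{61223 + v{\left(-156,z{\left(\frac{14}{15},6 \right)} \right)}} = \frac{1}{61223 - 156} = \frac{1}{61067}$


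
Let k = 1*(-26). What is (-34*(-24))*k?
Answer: -21216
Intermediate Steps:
k = -26
(-34*(-24))*k = -34*(-24)*(-26) = 816*(-26) = -21216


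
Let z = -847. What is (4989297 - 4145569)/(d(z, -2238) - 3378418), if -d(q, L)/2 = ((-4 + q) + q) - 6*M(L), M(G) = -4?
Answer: -421864/1687535 ≈ -0.24999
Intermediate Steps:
d(q, L) = -40 - 4*q (d(q, L) = -2*(((-4 + q) + q) - 6*(-4)) = -2*((-4 + 2*q) + 24) = -2*(20 + 2*q) = -40 - 4*q)
(4989297 - 4145569)/(d(z, -2238) - 3378418) = (4989297 - 4145569)/((-40 - 4*(-847)) - 3378418) = 843728/((-40 + 3388) - 3378418) = 843728/(3348 - 3378418) = 843728/(-3375070) = 843728*(-1/3375070) = -421864/1687535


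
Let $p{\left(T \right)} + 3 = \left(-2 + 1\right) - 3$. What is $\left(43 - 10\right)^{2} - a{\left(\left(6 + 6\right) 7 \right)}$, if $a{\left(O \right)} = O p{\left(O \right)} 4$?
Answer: $3441$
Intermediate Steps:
$p{\left(T \right)} = -7$ ($p{\left(T \right)} = -3 + \left(\left(-2 + 1\right) - 3\right) = -3 - 4 = -7$)
$a{\left(O \right)} = - 28 O$ ($a{\left(O \right)} = O \left(-7\right) 4 = - 7 O 4 = - 28 O$)
$\left(43 - 10\right)^{2} - a{\left(\left(6 + 6\right) 7 \right)} = \left(43 - 10\right)^{2} - - 28 \left(6 + 6\right) 7 = 33^{2} - - 28 \cdot 12 \cdot 7 = 1089 - \left(-28\right) 84 = 1089 - -2352 = 1089 + 2352 = 3441$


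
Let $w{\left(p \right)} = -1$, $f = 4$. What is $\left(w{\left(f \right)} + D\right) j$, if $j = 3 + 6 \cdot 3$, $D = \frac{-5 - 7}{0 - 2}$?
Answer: $105$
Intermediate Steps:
$D = 6$ ($D = - \frac{12}{-2} = \left(-12\right) \left(- \frac{1}{2}\right) = 6$)
$j = 21$ ($j = 3 + 18 = 21$)
$\left(w{\left(f \right)} + D\right) j = \left(-1 + 6\right) 21 = 5 \cdot 21 = 105$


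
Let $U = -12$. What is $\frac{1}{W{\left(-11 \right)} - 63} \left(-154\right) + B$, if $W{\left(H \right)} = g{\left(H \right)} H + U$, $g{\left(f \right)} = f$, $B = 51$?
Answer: $\frac{1096}{23} \approx 47.652$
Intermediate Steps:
$W{\left(H \right)} = -12 + H^{2}$ ($W{\left(H \right)} = H H - 12 = H^{2} - 12 = -12 + H^{2}$)
$\frac{1}{W{\left(-11 \right)} - 63} \left(-154\right) + B = \frac{1}{\left(-12 + \left(-11\right)^{2}\right) - 63} \left(-154\right) + 51 = \frac{1}{\left(-12 + 121\right) - 63} \left(-154\right) + 51 = \frac{1}{109 - 63} \left(-154\right) + 51 = \frac{1}{46} \left(-154\right) + 51 = - \frac{77}{23} + 51 = \frac{1096}{23}$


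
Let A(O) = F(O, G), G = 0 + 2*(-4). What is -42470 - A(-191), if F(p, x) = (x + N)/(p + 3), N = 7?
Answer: -7984361/188 ≈ -42470.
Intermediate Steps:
G = -8 (G = 0 - 8 = -8)
F(p, x) = (7 + x)/(3 + p) (F(p, x) = (x + 7)/(p + 3) = (7 + x)/(3 + p))
A(O) = -1/(3 + O) (A(O) = (7 - 8)/(3 + O) = -1/(3 + O))
-42470 - A(-191) = -42470 - (-1)/(3 - 191) = -42470 - (-1)/(-188) = -42470 - (-1)*(-1)/188 = -42470 - 1*1/188 = -42470 - 1/188 = -7984361/188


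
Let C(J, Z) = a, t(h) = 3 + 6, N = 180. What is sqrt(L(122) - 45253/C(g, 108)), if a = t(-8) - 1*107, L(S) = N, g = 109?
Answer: sqrt(125786)/14 ≈ 25.333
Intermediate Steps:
t(h) = 9
L(S) = 180
a = -98 (a = 9 - 1*107 = 9 - 107 = -98)
C(J, Z) = -98
sqrt(L(122) - 45253/C(g, 108)) = sqrt(180 - 45253/(-98)) = sqrt(180 - 45253*(-1/98)) = sqrt(180 + 45253/98) = sqrt(62893/98) = sqrt(125786)/14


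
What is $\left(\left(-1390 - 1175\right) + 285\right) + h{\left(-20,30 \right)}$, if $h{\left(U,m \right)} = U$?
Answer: $-2300$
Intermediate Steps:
$\left(\left(-1390 - 1175\right) + 285\right) + h{\left(-20,30 \right)} = \left(\left(-1390 - 1175\right) + 285\right) - 20 = \left(-2565 + 285\right) - 20 = -2280 - 20 = -2300$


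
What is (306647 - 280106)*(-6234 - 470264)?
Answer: -12646733418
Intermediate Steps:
(306647 - 280106)*(-6234 - 470264) = 26541*(-476498) = -12646733418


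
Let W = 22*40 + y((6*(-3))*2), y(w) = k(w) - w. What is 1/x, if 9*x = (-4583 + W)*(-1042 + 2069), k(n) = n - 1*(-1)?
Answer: -3/1267318 ≈ -2.3672e-6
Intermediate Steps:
k(n) = 1 + n (k(n) = n + 1 = 1 + n)
y(w) = 1 (y(w) = (1 + w) - w = 1)
W = 881 (W = 22*40 + 1 = 880 + 1 = 881)
x = -1267318/3 (x = ((-4583 + 881)*(-1042 + 2069))/9 = (-3702*1027)/9 = (1/9)*(-3801954) = -1267318/3 ≈ -4.2244e+5)
1/x = 1/(-1267318/3) = -3/1267318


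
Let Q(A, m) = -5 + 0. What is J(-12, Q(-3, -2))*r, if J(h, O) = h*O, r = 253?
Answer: 15180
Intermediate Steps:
Q(A, m) = -5
J(h, O) = O*h
J(-12, Q(-3, -2))*r = -5*(-12)*253 = 60*253 = 15180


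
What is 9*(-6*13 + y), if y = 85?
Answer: 63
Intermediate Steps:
9*(-6*13 + y) = 9*(-6*13 + 85) = 9*(-78 + 85) = 9*7 = 63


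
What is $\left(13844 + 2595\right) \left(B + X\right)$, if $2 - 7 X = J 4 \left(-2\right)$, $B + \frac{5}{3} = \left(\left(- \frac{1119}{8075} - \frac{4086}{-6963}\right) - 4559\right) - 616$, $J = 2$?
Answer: $- \frac{1969065819348443}{23151975} \approx -8.505 \cdot 10^{7}$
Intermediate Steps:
$B = - \frac{291039221897}{56226225}$ ($B = - \frac{5}{3} - \frac{96981837174}{18742075} = - \frac{291039221897}{56226225} \approx -5176.2$)
$X = \frac{18}{7}$ ($X = \frac{2}{7} - \frac{2 \cdot 4 \left(-2\right)}{7} = \frac{2}{7} - \frac{8 \left(-2\right)}{7} = \frac{2}{7} - - \frac{16}{7} = \frac{2}{7} + \frac{16}{7} = \frac{18}{7} \approx 2.5714$)
$\left(13844 + 2595\right) \left(B + X\right) = \left(13844 + 2595\right) \left(- \frac{291039221897}{56226225} + \frac{18}{7}\right) = 16439 \left(- \frac{2036262481229}{393583575}\right) = - \frac{1969065819348443}{23151975}$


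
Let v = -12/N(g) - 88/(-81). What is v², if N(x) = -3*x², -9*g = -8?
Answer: 63504961/1679616 ≈ 37.809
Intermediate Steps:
g = 8/9 (g = -⅑*(-8) = 8/9 ≈ 0.88889)
v = 7969/1296 (v = -12/((-3*(8/9)²)) - 88/(-81) = -12/((-3*64/81)) - 88*(-1/81) = -12/(-64/27) + 88/81 = -12*(-27/64) + 88/81 = 81/16 + 88/81 = 7969/1296 ≈ 6.1489)
v² = (7969/1296)² = 63504961/1679616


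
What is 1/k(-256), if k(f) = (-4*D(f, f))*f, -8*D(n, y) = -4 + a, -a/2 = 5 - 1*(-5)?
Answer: 1/3072 ≈ 0.00032552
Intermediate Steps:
a = -20 (a = -2*(5 - 1*(-5)) = -2*(5 + 5) = -2*10 = -20)
D(n, y) = 3 (D(n, y) = -(-4 - 20)/8 = -⅛*(-24) = 3)
k(f) = -12*f (k(f) = (-4*3)*f = -12*f)
1/k(-256) = 1/(-12*(-256)) = 1/3072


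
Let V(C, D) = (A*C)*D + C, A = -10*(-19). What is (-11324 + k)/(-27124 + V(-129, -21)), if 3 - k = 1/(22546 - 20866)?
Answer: -19019281/818927760 ≈ -0.023225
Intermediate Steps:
A = 190
V(C, D) = C + 190*C*D (V(C, D) = (190*C)*D + C = 190*C*D + C = C + 190*C*D)
k = 5039/1680 (k = 3 - 1/(22546 - 20866) = 3 - 1/1680 = 5039/1680 ≈ 2.9994)
(-11324 + k)/(-27124 + V(-129, -21)) = (-11324 + 5039/1680)/(-27124 - 129*(1 + 190*(-21))) = -19019281/(1680*(-27124 - 129*(1 - 3990))) = -19019281/(1680*(-27124 - 129*(-3989))) = -19019281/(1680*(-27124 + 514581)) = -19019281/1680/487457 = -19019281/1680*1/487457 = -19019281/818927760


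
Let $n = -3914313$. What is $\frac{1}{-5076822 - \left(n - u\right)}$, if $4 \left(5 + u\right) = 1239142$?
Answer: $- \frac{2}{1705457} \approx -1.1727 \cdot 10^{-6}$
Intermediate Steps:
$u = \frac{619561}{2}$ ($u = -5 + \frac{1}{4} \cdot 1239142 = -5 + \frac{619571}{2} = \frac{619561}{2} \approx 3.0978 \cdot 10^{5}$)
$\frac{1}{-5076822 - \left(n - u\right)} = \frac{1}{-5076822 + \left(\frac{619561}{2} - -3914313\right)} = \frac{1}{-5076822 + \left(\frac{619561}{2} + 3914313\right)} = \frac{1}{-5076822 + \frac{8448187}{2}} = \frac{1}{- \frac{1705457}{2}} = - \frac{2}{1705457}$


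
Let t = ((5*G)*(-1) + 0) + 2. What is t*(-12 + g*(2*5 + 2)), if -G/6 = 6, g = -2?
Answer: -6552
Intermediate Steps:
G = -36 (G = -6*6 = -36)
t = 182 (t = ((5*(-36))*(-1) + 0) + 2 = (-180*(-1) + 0) + 2 = (180 + 0) + 2 = 180 + 2 = 182)
t*(-12 + g*(2*5 + 2)) = 182*(-12 - 2*(2*5 + 2)) = 182*(-12 - 2*(10 + 2)) = 182*(-12 - 2*12) = 182*(-12 - 24) = 182*(-36) = -6552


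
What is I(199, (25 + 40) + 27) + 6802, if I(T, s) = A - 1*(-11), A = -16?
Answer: 6797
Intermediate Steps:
I(T, s) = -5 (I(T, s) = -16 - 1*(-11) = -16 + 11 = -5)
I(199, (25 + 40) + 27) + 6802 = -5 + 6802 = 6797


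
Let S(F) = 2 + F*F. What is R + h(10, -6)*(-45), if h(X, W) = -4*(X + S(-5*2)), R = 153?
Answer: 20313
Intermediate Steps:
S(F) = 2 + F²
h(X, W) = -408 - 4*X (h(X, W) = -4*(X + (2 + (-5*2)²)) = -4*(X + (2 + (-10)²)) = -4*(X + (2 + 100)) = -4*(X + 102) = -4*(102 + X) = -408 - 4*X)
R + h(10, -6)*(-45) = 153 + (-408 - 4*10)*(-45) = 153 + (-408 - 40)*(-45) = 153 - 448*(-45) = 153 + 20160 = 20313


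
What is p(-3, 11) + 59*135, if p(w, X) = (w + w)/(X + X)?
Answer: 87612/11 ≈ 7964.7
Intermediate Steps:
p(w, X) = w/X (p(w, X) = (2*w)/((2*X)) = (2*w)*(1/(2*X)) = w/X)
p(-3, 11) + 59*135 = -3/11 + 59*135 = -3*1/11 + 7965 = -3/11 + 7965 = 87612/11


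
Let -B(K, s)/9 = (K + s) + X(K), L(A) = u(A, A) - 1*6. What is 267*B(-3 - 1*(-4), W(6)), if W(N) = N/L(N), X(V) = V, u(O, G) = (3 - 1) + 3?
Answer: 9612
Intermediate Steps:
u(O, G) = 5 (u(O, G) = 2 + 3 = 5)
L(A) = -1 (L(A) = 5 - 1*6 = 5 - 6 = -1)
W(N) = -N (W(N) = N/(-1) = N*(-1) = -N)
B(K, s) = -18*K - 9*s (B(K, s) = -9*((K + s) + K) = -9*(s + 2*K) = -18*K - 9*s)
267*B(-3 - 1*(-4), W(6)) = 267*(-18*(-3 - 1*(-4)) - (-9)*6) = 267*(-18*(-3 + 4) - 9*(-6)) = 267*(-18*1 + 54) = 267*(-18 + 54) = 267*36 = 9612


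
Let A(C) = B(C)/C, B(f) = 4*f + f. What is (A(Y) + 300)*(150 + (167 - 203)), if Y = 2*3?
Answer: 34770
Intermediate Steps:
Y = 6
B(f) = 5*f
A(C) = 5 (A(C) = (5*C)/C = 5)
(A(Y) + 300)*(150 + (167 - 203)) = (5 + 300)*(150 + (167 - 203)) = 305*(150 - 36) = 305*114 = 34770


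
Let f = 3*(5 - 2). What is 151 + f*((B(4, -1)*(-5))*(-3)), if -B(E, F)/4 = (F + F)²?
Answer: -2009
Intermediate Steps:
B(E, F) = -16*F² (B(E, F) = -4*(F + F)² = -4*4*F² = -16*F²)
f = 9 (f = 3*3 = 9)
151 + f*((B(4, -1)*(-5))*(-3)) = 151 + 9*((-16*(-1)²*(-5))*(-3)) = 151 + 9*((-16*1*(-5))*(-3)) = 151 + 9*(-16*(-5)*(-3)) = 151 + 9*(80*(-3)) = 151 + 9*(-240) = 151 - 2160 = -2009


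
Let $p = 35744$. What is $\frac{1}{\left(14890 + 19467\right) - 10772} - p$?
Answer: $- \frac{843022239}{23585} \approx -35744.0$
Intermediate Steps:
$\frac{1}{\left(14890 + 19467\right) - 10772} - p = \frac{1}{\left(14890 + 19467\right) - 10772} - 35744 = \frac{1}{34357 - 10772} - 35744 = \frac{1}{23585} - 35744 = - \frac{843022239}{23585}$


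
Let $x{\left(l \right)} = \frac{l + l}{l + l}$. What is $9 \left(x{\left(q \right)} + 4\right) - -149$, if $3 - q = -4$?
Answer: $194$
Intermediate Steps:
$q = 7$ ($q = 3 - -4 = 3 + 4 = 7$)
$x{\left(l \right)} = 1$ ($x{\left(l \right)} = \frac{2 l}{2 l} = 2 l \frac{1}{2 l} = 1$)
$9 \left(x{\left(q \right)} + 4\right) - -149 = 9 \left(1 + 4\right) - -149 = 9 \cdot 5 + 149 = 45 + 149 = 194$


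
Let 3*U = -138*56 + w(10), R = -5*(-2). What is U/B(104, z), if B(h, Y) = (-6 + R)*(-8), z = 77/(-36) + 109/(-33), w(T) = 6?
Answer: 1287/16 ≈ 80.438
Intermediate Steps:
R = 10
z = -2155/396 (z = 77*(-1/36) + 109*(-1/33) = -77/36 - 109/33 = -2155/396 ≈ -5.4419)
U = -2574 (U = (-138*56 + 6)/3 = (-7728 + 6)/3 = (⅓)*(-7722) = -2574)
B(h, Y) = -32 (B(h, Y) = (-6 + 10)*(-8) = 4*(-8) = -32)
U/B(104, z) = -2574/(-32) = -2574*(-1/32) = 1287/16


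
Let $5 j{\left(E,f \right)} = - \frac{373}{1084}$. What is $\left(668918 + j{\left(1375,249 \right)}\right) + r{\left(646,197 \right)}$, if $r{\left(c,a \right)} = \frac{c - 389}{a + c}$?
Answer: $\frac{3056327555581}{4569060} \approx 6.6892 \cdot 10^{5}$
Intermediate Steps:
$r{\left(c,a \right)} = \frac{-389 + c}{a + c}$
$j{\left(E,f \right)} = - \frac{373}{5420}$ ($j{\left(E,f \right)} = \frac{\left(-373\right) \frac{1}{1084}}{5} = \frac{1}{5} \left(- \frac{373}{1084}\right) = - \frac{373}{5420}$)
$\left(668918 + j{\left(1375,249 \right)}\right) + r{\left(646,197 \right)} = \left(668918 - \frac{373}{5420}\right) + \frac{-389 + 646}{197 + 646} = \frac{3625535187}{5420} + \frac{1}{843} \cdot 257 = \frac{3625535187}{5420} + \frac{257}{843} = \frac{3056327555581}{4569060}$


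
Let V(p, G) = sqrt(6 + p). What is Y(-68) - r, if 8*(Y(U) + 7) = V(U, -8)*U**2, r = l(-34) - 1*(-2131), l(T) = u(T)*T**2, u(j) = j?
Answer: 37166 + 578*I*sqrt(62) ≈ 37166.0 + 4551.2*I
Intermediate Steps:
l(T) = T**3 (l(T) = T*T**2 = T**3)
r = -37173 (r = (-34)**3 - 1*(-2131) = -39304 + 2131 = -37173)
Y(U) = -7 + U**2*sqrt(6 + U)/8 (Y(U) = -7 + (sqrt(6 + U)*U**2)/8 = -7 + (U**2*sqrt(6 + U))/8 = -7 + U**2*sqrt(6 + U)/8)
Y(-68) - r = (-7 + (1/8)*(-68)**2*sqrt(6 - 68)) - 1*(-37173) = (-7 + (1/8)*4624*sqrt(-62)) + 37173 = (-7 + (1/8)*4624*(I*sqrt(62))) + 37173 = (-7 + 578*I*sqrt(62)) + 37173 = 37166 + 578*I*sqrt(62)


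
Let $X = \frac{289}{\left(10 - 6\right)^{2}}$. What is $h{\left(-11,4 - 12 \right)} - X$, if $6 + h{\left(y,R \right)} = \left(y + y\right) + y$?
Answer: $- \frac{913}{16} \approx -57.063$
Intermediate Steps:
$h{\left(y,R \right)} = -6 + 3 y$ ($h{\left(y,R \right)} = -6 + \left(\left(y + y\right) + y\right) = -6 + \left(2 y + y\right) = -6 + 3 y$)
$X = \frac{289}{16}$ ($X = \frac{289}{4^{2}} = \frac{289}{16} \approx 18.063$)
$h{\left(-11,4 - 12 \right)} - X = \left(-6 + 3 \left(-11\right)\right) - \frac{289}{16} = \left(-6 - 33\right) - \frac{289}{16} = -39 - \frac{289}{16} = - \frac{913}{16}$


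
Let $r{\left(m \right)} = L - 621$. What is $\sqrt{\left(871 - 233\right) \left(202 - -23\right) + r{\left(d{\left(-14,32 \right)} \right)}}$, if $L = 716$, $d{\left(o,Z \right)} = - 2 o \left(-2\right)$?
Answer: $\sqrt{143645} \approx 379.01$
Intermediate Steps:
$d{\left(o,Z \right)} = 4 o$
$r{\left(m \right)} = 95$ ($r{\left(m \right)} = 716 - 621 = 95$)
$\sqrt{\left(871 - 233\right) \left(202 - -23\right) + r{\left(d{\left(-14,32 \right)} \right)}} = \sqrt{\left(871 - 233\right) \left(202 - -23\right) + 95} = \sqrt{638 \left(202 + 23\right) + 95} = \sqrt{638 \cdot 225 + 95} = \sqrt{143550 + 95} = \sqrt{143645}$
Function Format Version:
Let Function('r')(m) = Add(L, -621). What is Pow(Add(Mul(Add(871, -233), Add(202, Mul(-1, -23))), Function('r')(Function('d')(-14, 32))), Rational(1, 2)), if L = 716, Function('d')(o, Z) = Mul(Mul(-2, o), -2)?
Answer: Pow(143645, Rational(1, 2)) ≈ 379.01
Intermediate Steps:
Function('d')(o, Z) = Mul(4, o)
Function('r')(m) = 95 (Function('r')(m) = Add(716, -621) = 95)
Pow(Add(Mul(Add(871, -233), Add(202, Mul(-1, -23))), Function('r')(Function('d')(-14, 32))), Rational(1, 2)) = Pow(Add(Mul(Add(871, -233), Add(202, Mul(-1, -23))), 95), Rational(1, 2)) = Pow(Add(Mul(638, Add(202, 23)), 95), Rational(1, 2)) = Pow(Add(Mul(638, 225), 95), Rational(1, 2)) = Pow(Add(143550, 95), Rational(1, 2)) = Pow(143645, Rational(1, 2))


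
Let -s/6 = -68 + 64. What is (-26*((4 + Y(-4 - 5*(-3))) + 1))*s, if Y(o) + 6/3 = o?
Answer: -8736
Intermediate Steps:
Y(o) = -2 + o
s = 24 (s = -6*(-68 + 64) = -6*(-4) = 24)
(-26*((4 + Y(-4 - 5*(-3))) + 1))*s = -26*((4 + (-2 + (-4 - 5*(-3)))) + 1)*24 = -26*((4 + (-2 + (-4 + 15))) + 1)*24 = -26*((4 + (-2 + 11)) + 1)*24 = -26*((4 + 9) + 1)*24 = -26*(13 + 1)*24 = -26*14*24 = -364*24 = -8736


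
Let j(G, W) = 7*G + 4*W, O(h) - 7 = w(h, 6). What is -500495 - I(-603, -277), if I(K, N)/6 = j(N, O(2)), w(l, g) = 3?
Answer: -489101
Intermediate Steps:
O(h) = 10 (O(h) = 7 + 3 = 10)
j(G, W) = 4*W + 7*G
I(K, N) = 240 + 42*N (I(K, N) = 6*(4*10 + 7*N) = 6*(40 + 7*N) = 240 + 42*N)
-500495 - I(-603, -277) = -500495 - (240 + 42*(-277)) = -500495 - (240 - 11634) = -500495 - 1*(-11394) = -500495 + 11394 = -489101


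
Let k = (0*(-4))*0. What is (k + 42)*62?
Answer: 2604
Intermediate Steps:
k = 0 (k = 0*0 = 0)
(k + 42)*62 = (0 + 42)*62 = 42*62 = 2604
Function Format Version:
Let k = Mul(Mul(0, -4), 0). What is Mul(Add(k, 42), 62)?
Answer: 2604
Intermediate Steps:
k = 0 (k = Mul(0, 0) = 0)
Mul(Add(k, 42), 62) = Mul(Add(0, 42), 62) = Mul(42, 62) = 2604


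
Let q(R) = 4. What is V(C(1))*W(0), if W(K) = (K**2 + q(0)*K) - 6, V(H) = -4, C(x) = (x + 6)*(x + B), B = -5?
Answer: 24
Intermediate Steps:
C(x) = (-5 + x)*(6 + x) (C(x) = (x + 6)*(x - 5) = (6 + x)*(-5 + x) = (-5 + x)*(6 + x))
W(K) = -6 + K**2 + 4*K (W(K) = (K**2 + 4*K) - 6 = -6 + K**2 + 4*K)
V(C(1))*W(0) = -4*(-6 + 0**2 + 4*0) = -4*(-6 + 0 + 0) = -4*(-6) = 24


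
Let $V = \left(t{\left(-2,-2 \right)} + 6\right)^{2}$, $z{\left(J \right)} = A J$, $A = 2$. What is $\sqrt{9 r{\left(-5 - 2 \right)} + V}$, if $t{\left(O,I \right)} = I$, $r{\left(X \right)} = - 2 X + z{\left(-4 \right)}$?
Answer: $\sqrt{70} \approx 8.3666$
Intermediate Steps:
$z{\left(J \right)} = 2 J$
$r{\left(X \right)} = -8 - 2 X$ ($r{\left(X \right)} = - 2 X + 2 \left(-4\right) = - 2 X - 8 = -8 - 2 X$)
$V = 16$ ($V = \left(-2 + 6\right)^{2} = 4^{2} = 16$)
$\sqrt{9 r{\left(-5 - 2 \right)} + V} = \sqrt{9 \left(-8 - 2 \left(-5 - 2\right)\right) + 16} = \sqrt{9 \left(-8 - -14\right) + 16} = \sqrt{9 \left(-8 + 14\right) + 16} = \sqrt{9 \cdot 6 + 16} = \sqrt{54 + 16} = \sqrt{70}$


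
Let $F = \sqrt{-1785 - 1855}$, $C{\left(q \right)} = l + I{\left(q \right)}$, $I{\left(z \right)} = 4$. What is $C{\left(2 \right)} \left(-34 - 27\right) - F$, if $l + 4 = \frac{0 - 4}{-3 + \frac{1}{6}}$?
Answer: $- \frac{1464}{17} - 2 i \sqrt{910} \approx -86.118 - 60.332 i$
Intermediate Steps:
$l = - \frac{44}{17}$ ($l = -4 + \frac{0 - 4}{-3 + \frac{1}{6}} = -4 - \frac{4}{-3 + \frac{1}{6}} = -4 - \frac{4}{- \frac{17}{6}} = -4 - - \frac{24}{17} = -4 + \frac{24}{17} = - \frac{44}{17} \approx -2.5882$)
$C{\left(q \right)} = \frac{24}{17}$ ($C{\left(q \right)} = - \frac{44}{17} + 4 = \frac{24}{17}$)
$F = 2 i \sqrt{910}$ ($F = \sqrt{-3640} = 2 i \sqrt{910} \approx 60.332 i$)
$C{\left(2 \right)} \left(-34 - 27\right) - F = \frac{24 \left(-34 - 27\right)}{17} - 2 i \sqrt{910} = \frac{24}{17} \left(-61\right) - 2 i \sqrt{910} = - \frac{1464}{17} - 2 i \sqrt{910}$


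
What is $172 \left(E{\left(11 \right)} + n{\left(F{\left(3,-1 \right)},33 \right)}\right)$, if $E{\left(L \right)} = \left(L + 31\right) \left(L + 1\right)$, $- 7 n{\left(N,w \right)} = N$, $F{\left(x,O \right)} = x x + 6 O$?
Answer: $\frac{606300}{7} \approx 86614.0$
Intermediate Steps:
$F{\left(x,O \right)} = x^{2} + 6 O$
$n{\left(N,w \right)} = - \frac{N}{7}$
$E{\left(L \right)} = \left(1 + L\right) \left(31 + L\right)$ ($E{\left(L \right)} = \left(31 + L\right) \left(1 + L\right) = \left(1 + L\right) \left(31 + L\right)$)
$172 \left(E{\left(11 \right)} + n{\left(F{\left(3,-1 \right)},33 \right)}\right) = 172 \left(\left(31 + 11^{2} + 32 \cdot 11\right) - \frac{3^{2} + 6 \left(-1\right)}{7}\right) = 172 \left(\left(31 + 121 + 352\right) - \frac{9 - 6}{7}\right) = 172 \left(504 - \frac{3}{7}\right) = 172 \cdot \frac{3525}{7} = \frac{606300}{7}$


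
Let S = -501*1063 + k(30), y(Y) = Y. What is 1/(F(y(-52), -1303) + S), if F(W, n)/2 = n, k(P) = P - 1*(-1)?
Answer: -1/535138 ≈ -1.8687e-6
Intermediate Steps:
k(P) = 1 + P (k(P) = P + 1 = 1 + P)
S = -532532 (S = -501*1063 + (1 + 30) = -532563 + 31 = -532532)
F(W, n) = 2*n
1/(F(y(-52), -1303) + S) = 1/(2*(-1303) - 532532) = 1/(-2606 - 532532) = 1/(-535138) = -1/535138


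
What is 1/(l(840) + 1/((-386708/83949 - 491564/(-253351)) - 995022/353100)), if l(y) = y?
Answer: 6864295299856063/5764756396940716770 ≈ 0.0011907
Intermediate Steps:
1/(l(840) + 1/((-386708/83949 - 491564/(-253351)) - 995022/353100)) = 1/(840 + 1/((-386708/83949 - 491564/(-253351)) - 995022/353100)) = 1/(840 + 1/((-386708*1/83949 - 491564*(-1/253351)) - 995022*1/353100)) = 1/(840 + 1/((-386708/83949 + 491564/253351) - 165837/58850)) = 1/(840 + 1/(-56706552272/21268563099 - 165837/58850)) = 1/(840 + 1/(-6864295299856063/1251654938376150)) = 1/(840 - 1251654938376150/6864295299856063) = 1/(5764756396940716770/6864295299856063) = 6864295299856063/5764756396940716770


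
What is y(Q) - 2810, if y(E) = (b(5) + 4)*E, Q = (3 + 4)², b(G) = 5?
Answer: -2369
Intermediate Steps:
Q = 49 (Q = 7² = 49)
y(E) = 9*E (y(E) = (5 + 4)*E = 9*E)
y(Q) - 2810 = 9*49 - 2810 = 441 - 2810 = -2369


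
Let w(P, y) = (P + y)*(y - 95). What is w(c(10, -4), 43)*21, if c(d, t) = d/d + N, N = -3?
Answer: -44772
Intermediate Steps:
c(d, t) = -2 (c(d, t) = d/d - 3 = 1 - 3 = -2)
w(P, y) = (-95 + y)*(P + y) (w(P, y) = (P + y)*(-95 + y) = (-95 + y)*(P + y))
w(c(10, -4), 43)*21 = (43² - 95*(-2) - 95*43 - 2*43)*21 = (1849 + 190 - 4085 - 86)*21 = -2132*21 = -44772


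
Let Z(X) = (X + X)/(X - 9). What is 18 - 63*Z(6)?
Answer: 270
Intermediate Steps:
Z(X) = 2*X/(-9 + X) (Z(X) = (2*X)/(-9 + X) = 2*X/(-9 + X))
18 - 63*Z(6) = 18 - 126*6/(-9 + 6) = 18 - 126*6/(-3) = 18 - 126*6*(-1)/3 = 18 - 63*(-4) = 18 + 252 = 270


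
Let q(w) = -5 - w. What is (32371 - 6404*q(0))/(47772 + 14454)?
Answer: 64391/62226 ≈ 1.0348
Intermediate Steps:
(32371 - 6404*q(0))/(47772 + 14454) = (32371 - 6404*(-5 - 1*0))/(47772 + 14454) = (32371 - 6404*(-5 + 0))/62226 = (32371 - 6404*(-5))*(1/62226) = (32371 + 32020)*(1/62226) = 64391*(1/62226) = 64391/62226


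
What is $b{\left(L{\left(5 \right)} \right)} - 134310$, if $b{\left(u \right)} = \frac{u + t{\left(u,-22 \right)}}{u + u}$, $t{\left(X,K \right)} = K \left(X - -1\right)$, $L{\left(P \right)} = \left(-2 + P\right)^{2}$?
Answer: $- \frac{2417791}{18} \approx -1.3432 \cdot 10^{5}$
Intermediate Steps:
$t{\left(X,K \right)} = K \left(1 + X\right)$ ($t{\left(X,K \right)} = K \left(X + 1\right) = K \left(1 + X\right)$)
$b{\left(u \right)} = \frac{-22 - 21 u}{2 u}$ ($b{\left(u \right)} = \frac{u - 22 \left(1 + u\right)}{u + u} = \frac{u - \left(22 + 22 u\right)}{2 u} = \left(-22 - 21 u\right) \frac{1}{2 u} = \frac{-22 - 21 u}{2 u}$)
$b{\left(L{\left(5 \right)} \right)} - 134310 = \left(- \frac{21}{2} - \frac{11}{\left(-2 + 5\right)^{2}}\right) - 134310 = \left(- \frac{21}{2} - \frac{11}{3^{2}}\right) - 134310 = \left(- \frac{21}{2} - \frac{11}{9}\right) - 134310 = - \frac{211}{18} - 134310 = - \frac{2417791}{18}$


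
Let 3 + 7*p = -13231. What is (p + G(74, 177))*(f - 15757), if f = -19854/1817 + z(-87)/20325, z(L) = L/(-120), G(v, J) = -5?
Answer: 103023667592315861/3446849000 ≈ 2.9889e+7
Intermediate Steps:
p = -13234/7 (p = -3/7 + (1/7)*(-13231) = -3/7 - 13231/7 = -13234/7 ≈ -1890.6)
z(L) = -L/120 (z(L) = L*(-1/120) = -L/120)
f = -16141249307/1477221000 (f = -19854/1817 - 1/120*(-87)/20325 = -19854*1/1817 + (29/40)*(1/20325) = -19854/1817 + 29/813000 = -16141249307/1477221000 ≈ -10.927)
(p + G(74, 177))*(f - 15757) = (-13234/7 - 5)*(-16141249307/1477221000 - 15757) = -13269/7*(-23292712546307/1477221000) = 103023667592315861/3446849000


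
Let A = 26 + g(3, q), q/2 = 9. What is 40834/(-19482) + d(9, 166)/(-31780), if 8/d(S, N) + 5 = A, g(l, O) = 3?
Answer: -12722657/6069980 ≈ -2.0960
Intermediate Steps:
q = 18 (q = 2*9 = 18)
A = 29 (A = 26 + 3 = 29)
d(S, N) = ⅓ (d(S, N) = 8/(-5 + 29) = 8/24 = 8*(1/24) = ⅓)
40834/(-19482) + d(9, 166)/(-31780) = 40834/(-19482) + (⅓)/(-31780) = 40834*(-1/19482) + (⅓)*(-1/31780) = -1201/573 - 1/95340 = -12722657/6069980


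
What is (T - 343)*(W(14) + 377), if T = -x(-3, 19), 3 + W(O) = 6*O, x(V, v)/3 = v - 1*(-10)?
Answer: -196940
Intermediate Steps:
x(V, v) = 30 + 3*v (x(V, v) = 3*(v - 1*(-10)) = 3*(v + 10) = 3*(10 + v) = 30 + 3*v)
W(O) = -3 + 6*O
T = -87 (T = -(30 + 3*19) = -(30 + 57) = -1*87 = -87)
(T - 343)*(W(14) + 377) = (-87 - 343)*((-3 + 6*14) + 377) = -430*((-3 + 84) + 377) = -430*(81 + 377) = -430*458 = -196940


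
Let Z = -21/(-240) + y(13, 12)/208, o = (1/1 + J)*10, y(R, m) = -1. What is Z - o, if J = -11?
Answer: 52043/520 ≈ 100.08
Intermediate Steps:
o = -100 (o = (1/1 - 11)*10 = (1 - 11)*10 = -10*10 = -100)
Z = 43/520 (Z = -21/(-240) - 1/208 = -21*(-1/240) - 1*1/208 = 7/80 - 1/208 = 43/520 ≈ 0.082692)
Z - o = 43/520 - 1*(-100) = 43/520 + 100 = 52043/520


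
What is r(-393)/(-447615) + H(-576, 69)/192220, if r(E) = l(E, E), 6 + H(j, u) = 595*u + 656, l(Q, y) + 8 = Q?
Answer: 535567537/2458301580 ≈ 0.21786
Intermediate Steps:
l(Q, y) = -8 + Q
H(j, u) = 650 + 595*u (H(j, u) = -6 + (595*u + 656) = -6 + (656 + 595*u) = 650 + 595*u)
r(E) = -8 + E
r(-393)/(-447615) + H(-576, 69)/192220 = (-8 - 393)/(-447615) + (650 + 595*69)/192220 = -401*(-1/447615) + (650 + 41055)*(1/192220) = 401/447615 + 41705*(1/192220) = 401/447615 + 8341/38444 = 535567537/2458301580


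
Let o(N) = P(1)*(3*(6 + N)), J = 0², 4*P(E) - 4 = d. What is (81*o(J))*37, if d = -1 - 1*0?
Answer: 80919/2 ≈ 40460.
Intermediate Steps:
d = -1 (d = -1 + 0 = -1)
P(E) = ¾ (P(E) = 1 + (¼)*(-1) = 1 - ¼ = ¾)
J = 0
o(N) = 27/2 + 9*N/4 (o(N) = 3*(3*(6 + N))/4 = 3*(18 + 3*N)/4 = 27/2 + 9*N/4)
(81*o(J))*37 = (81*(27/2 + (9/4)*0))*37 = (81*(27/2 + 0))*37 = (81*(27/2))*37 = (2187/2)*37 = 80919/2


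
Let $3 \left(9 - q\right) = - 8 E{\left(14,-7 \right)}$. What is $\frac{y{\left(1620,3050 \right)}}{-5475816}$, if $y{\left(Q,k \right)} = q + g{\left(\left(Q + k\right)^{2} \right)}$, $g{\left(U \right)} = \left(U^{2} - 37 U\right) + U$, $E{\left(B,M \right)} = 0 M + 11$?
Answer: $- \frac{1426882002268915}{16427448} \approx -8.686 \cdot 10^{7}$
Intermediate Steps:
$E{\left(B,M \right)} = 11$ ($E{\left(B,M \right)} = 0 + 11 = 11$)
$g{\left(U \right)} = U^{2} - 36 U$
$q = \frac{115}{3}$ ($q = 9 - \frac{\left(-8\right) 11}{3} = 9 - - \frac{88}{3} = 9 + \frac{88}{3} = \frac{115}{3} \approx 38.333$)
$y{\left(Q,k \right)} = \frac{115}{3} + \left(Q + k\right)^{2} \left(-36 + \left(Q + k\right)^{2}\right)$
$\frac{y{\left(1620,3050 \right)}}{-5475816} = \frac{\frac{115}{3} + \left(1620 + 3050\right)^{2} \left(-36 + \left(1620 + 3050\right)^{2}\right)}{-5475816} = \left(\frac{115}{3} + 4670^{2} \left(-36 + 4670^{2}\right)\right) \left(- \frac{1}{5475816}\right) = \left(\frac{115}{3} + 21808900 \left(-36 + 21808900\right)\right) \left(- \frac{1}{5475816}\right) = \left(\frac{115}{3} + 21808900 \cdot 21808864\right) \left(- \frac{1}{5475816}\right) = \left(\frac{115}{3} + 475627334089600\right) \left(- \frac{1}{5475816}\right) = \frac{1426882002268915}{3} \left(- \frac{1}{5475816}\right) = - \frac{1426882002268915}{16427448}$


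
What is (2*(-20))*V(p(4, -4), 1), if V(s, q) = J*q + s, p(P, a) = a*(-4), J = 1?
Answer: -680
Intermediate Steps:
p(P, a) = -4*a
V(s, q) = q + s (V(s, q) = 1*q + s = q + s)
(2*(-20))*V(p(4, -4), 1) = (2*(-20))*(1 - 4*(-4)) = -40*(1 + 16) = -40*17 = -680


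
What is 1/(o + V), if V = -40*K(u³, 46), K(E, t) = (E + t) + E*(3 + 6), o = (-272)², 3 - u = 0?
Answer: 1/61344 ≈ 1.6302e-5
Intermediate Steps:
u = 3 (u = 3 - 1*0 = 3 + 0 = 3)
o = 73984
K(E, t) = t + 10*E (K(E, t) = (E + t) + E*9 = (E + t) + 9*E = t + 10*E)
V = -12640 (V = -40*(46 + 10*3³) = -40*(46 + 10*27) = -40*(46 + 270) = -40*316 = -12640)
1/(o + V) = 1/(73984 - 12640) = 1/61344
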